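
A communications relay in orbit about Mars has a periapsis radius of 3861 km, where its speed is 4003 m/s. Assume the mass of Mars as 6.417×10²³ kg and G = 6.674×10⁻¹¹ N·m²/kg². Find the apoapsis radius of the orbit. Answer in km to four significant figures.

apoapsis radius ≈ 10040 km

μ = GM = 6.674×10⁻¹¹ × 6.417×10²³ = 4.283×10¹³ m³/s².
r_p = 3.861×10⁶ m.
Specific energy ε = v²/2 − μ/r = -3.080×10⁶ J/kg, so a = −μ/(2ε) = 6.952×10⁶ m.
The apsides satisfy r_p + r_a = 2a, so the apoapsis radius is 2a − r_p = 1.004×10⁷ m = 10043 km.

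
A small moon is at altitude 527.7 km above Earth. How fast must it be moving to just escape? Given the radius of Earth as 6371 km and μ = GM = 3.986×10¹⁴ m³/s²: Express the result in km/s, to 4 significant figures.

v_esc ≈ 10.75 km/s

r = 6371 + 527.7 = 6898.7 km = 6.8987×10⁶ m.
Escape speed v_esc = √(2μ/r) = √(2 × 3.986×10¹⁴ / 6.899×10⁶) = √(1.156×10⁸) = 10750 m/s.
= 10.75 km/s.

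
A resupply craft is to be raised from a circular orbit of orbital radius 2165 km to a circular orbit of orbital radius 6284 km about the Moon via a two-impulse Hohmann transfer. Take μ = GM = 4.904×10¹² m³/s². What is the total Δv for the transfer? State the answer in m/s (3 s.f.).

r₁ = 2165 km = 2.165×10⁶ m.
r₂ = 6284 km = 6.284×10⁶ m.
Transfer ellipse a_t = (r₁ + r₂)/2 = 4.224×10⁶ m.
At r₁: circular v_c1 = √(μ/r₁) = 1505 m/s; transfer-perilune v_p = √[μ(2/r₁ − 1/a_t)] = 1836 m/s.
Δv₁ = v_p − v_c1 = 330.6 m/s.
At r₂: circular v_c2 = √(μ/r₂) = 883.4 m/s; transfer-apolune v_a = √[μ(2/r₂ − 1/a_t)] = 632.4 m/s.
Δv₂ = v_c2 − v_a = 251.0 m/s.
Total Δv = Δv₁ + Δv₂ = 581.6 m/s.

Δv_total ≈ 582 m/s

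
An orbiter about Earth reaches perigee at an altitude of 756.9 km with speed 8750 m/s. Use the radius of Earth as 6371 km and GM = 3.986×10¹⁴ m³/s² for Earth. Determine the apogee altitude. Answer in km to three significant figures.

apogee altitude ≈ 9100 km

r_p = 6371 + 756.9 = 7127.9 km = 7.128×10⁶ m.
Specific energy ε = v²/2 − μ/r = -1.764×10⁷ J/kg, so a = −μ/(2ε) = 1.130×10⁷ m.
The apsides satisfy r_p + r_a = 2a, so the apogee radius is 2a − r_p = 1.547×10⁷ m = 15469 km.
Apogee altitude = 15469 − 6371 = 9097.7 km.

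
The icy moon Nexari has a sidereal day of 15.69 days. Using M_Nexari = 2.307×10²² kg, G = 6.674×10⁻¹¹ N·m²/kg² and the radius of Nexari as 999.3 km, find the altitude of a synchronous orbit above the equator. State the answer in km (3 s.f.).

μ = GM = 6.674×10⁻¹¹ × 2.307×10²² = 1.540×10¹² m³/s².
T = 15.69 days = 1.356×10⁶ s.
A synchronous orbit has period T, so by Kepler's third law a = (μT²/4π²)^(1/3).
μT²/4π² = 1.540×10¹² × (1.356×10⁶)² / 39.48 = 7.167×10²² m³.
a = 4.154×10⁷ m = 41538 km.
Altitude h = a − R = 41538 − 999.3 = 40539 km.

h_sync ≈ 40500 km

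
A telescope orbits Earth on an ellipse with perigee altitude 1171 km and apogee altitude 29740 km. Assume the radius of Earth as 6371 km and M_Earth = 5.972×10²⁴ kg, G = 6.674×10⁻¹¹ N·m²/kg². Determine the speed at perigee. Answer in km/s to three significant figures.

μ = GM = 6.674×10⁻¹¹ × 5.972×10²⁴ = 3.986×10¹⁴ m³/s².
r_p = 6371 + 1171 = 7542.0 km = 7.5420×10⁶ m.
r_a = 6371 + 29740 = 36111 km = 3.6111×10⁷ m.
Semi-major axis a = (r_p + r_a)/2 = 21826 km = 2.183×10⁷ m.
Vis-viva: v² = μ(2/r − 1/a) = 3.986×10¹⁴ × (2.652×10⁻⁷ − 4.582×10⁻⁸) = 8.743×10⁷ m²/s².
v = 9351 m/s = 9.351 km/s.

v ≈ 9.35 km/s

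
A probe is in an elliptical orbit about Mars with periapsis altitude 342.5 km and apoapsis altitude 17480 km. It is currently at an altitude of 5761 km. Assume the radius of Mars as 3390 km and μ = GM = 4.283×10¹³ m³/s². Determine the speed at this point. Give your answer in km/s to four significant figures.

r_p = 3390 + 342.5 = 3732.5 km = 3.7325×10⁶ m.
r_a = 3390 + 17480 = 20870 km = 2.0870×10⁷ m.
r = 3390 + 5761 = 9151.0 km = 9.151×10⁶ m.
Semi-major axis a = (r_p + r_a)/2 = 12301 km = 1.230×10⁷ m.
Vis-viva: v² = μ(2/r − 1/a) = 4.283×10¹³ × (2.186×10⁻⁷ − 8.129×10⁻⁸) = 5.879×10⁶ m²/s².
v = 2425 m/s = 2.425 km/s.

v ≈ 2.425 km/s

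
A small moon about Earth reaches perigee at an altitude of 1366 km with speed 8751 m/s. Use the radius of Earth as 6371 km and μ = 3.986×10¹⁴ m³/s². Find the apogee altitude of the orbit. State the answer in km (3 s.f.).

apogee altitude ≈ 16000 km

r_p = 6371 + 1366 = 7737.0 km = 7.737×10⁶ m.
Specific energy ε = v²/2 − μ/r = -1.323×10⁷ J/kg, so a = −μ/(2ε) = 1.507×10⁷ m.
The apsides satisfy r_p + r_a = 2a, so the apogee radius is 2a − r_p = 2.239×10⁷ m = 22395 km.
Apogee altitude = 22395 − 6371 = 16024 km.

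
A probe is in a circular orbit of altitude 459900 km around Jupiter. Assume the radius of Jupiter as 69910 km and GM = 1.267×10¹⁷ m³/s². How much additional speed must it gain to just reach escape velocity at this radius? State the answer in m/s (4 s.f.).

r = 69910 + 459900 = 529810 km = 5.2981×10⁸ m.
Circular speed v_c = √(μ/r) = 15460 m/s.
Escape speed v_esc = √(2μ/r) = √2 × v_c = 21870 m/s.
Δv = v_esc − v_c = 6405 m/s.

Δv ≈ 6405 m/s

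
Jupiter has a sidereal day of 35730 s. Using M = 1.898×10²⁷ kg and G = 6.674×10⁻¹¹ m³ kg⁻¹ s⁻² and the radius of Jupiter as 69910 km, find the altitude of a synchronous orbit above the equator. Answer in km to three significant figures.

μ = GM = 6.674×10⁻¹¹ × 1.898×10²⁷ = 1.267×10¹⁷ m³/s².
A synchronous orbit has period T, so by Kepler's third law a = (μT²/4π²)^(1/3).
μT²/4π² = 1.267×10¹⁷ × (3.573×10⁴)² / 39.48 = 4.096×10²⁴ m³.
a = 1.600×10⁸ m = 1.6000×10⁵ km.
Altitude h = a − R = 1.6000×10⁵ − 69910 = 90094 km.

h_sync ≈ 90100 km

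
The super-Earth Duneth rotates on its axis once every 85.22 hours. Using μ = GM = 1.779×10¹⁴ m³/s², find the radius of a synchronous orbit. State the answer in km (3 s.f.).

T = 85.22 hours = 3.068×10⁵ s.
A synchronous orbit has period T, so by Kepler's third law a = (μT²/4π²)^(1/3).
μT²/4π² = 1.779×10¹⁴ × (3.068×10⁵)² / 39.48 = 4.241×10²³ m³.
a = 7.513×10⁷ m = 75134 km.

r_sync ≈ 75100 km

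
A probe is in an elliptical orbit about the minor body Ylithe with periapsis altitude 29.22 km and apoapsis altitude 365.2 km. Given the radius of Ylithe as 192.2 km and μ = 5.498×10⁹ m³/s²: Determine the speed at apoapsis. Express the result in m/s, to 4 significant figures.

v ≈ 74.89 m/s

r_p = 192.2 + 29.22 = 221.42 km = 2.2142×10⁵ m.
r_a = 192.2 + 365.2 = 557.40 km = 5.5740×10⁵ m.
Semi-major axis a = (r_p + r_a)/2 = 389.41 km = 3.894×10⁵ m.
Vis-viva: v² = μ(2/r − 1/a) = 5.498×10⁹ × (3.588×10⁻⁶ − 2.568×10⁻⁶) = 5.609×10³ m²/s².
v = 74.89 m/s.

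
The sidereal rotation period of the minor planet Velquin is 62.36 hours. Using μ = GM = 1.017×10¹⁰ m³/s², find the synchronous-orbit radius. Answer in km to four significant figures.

T = 62.36 hours = 2.245×10⁵ s.
A synchronous orbit has period T, so by Kepler's third law a = (μT²/4π²)^(1/3).
μT²/4π² = 1.017×10¹⁰ × (2.245×10⁵)² / 39.48 = 1.298×10¹⁹ m³.
a = 2.350×10⁶ m = 2350.3 km.

r_sync ≈ 2350 km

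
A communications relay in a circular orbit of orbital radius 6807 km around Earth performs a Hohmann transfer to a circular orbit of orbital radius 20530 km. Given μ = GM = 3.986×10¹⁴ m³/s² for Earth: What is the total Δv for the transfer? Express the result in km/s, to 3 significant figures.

r₁ = 6807 km = 6.807×10⁶ m.
r₂ = 20530 km = 2.053×10⁷ m.
Transfer ellipse a_t = (r₁ + r₂)/2 = 1.367×10⁷ m.
At r₁: circular v_c1 = √(μ/r₁) = 7652 m/s; transfer-perigee v_p = √[μ(2/r₁ − 1/a_t)] = 9378 m/s.
Δv₁ = v_p − v_c1 = 1726 m/s.
At r₂: circular v_c2 = √(μ/r₂) = 4406 m/s; transfer-apogee v_a = √[μ(2/r₂ − 1/a_t)] = 3110 m/s.
Δv₂ = v_c2 − v_a = 1297 m/s.
Total Δv = Δv₁ + Δv₂ = 3023 m/s = 3.023 km/s.

Δv_total ≈ 3.02 km/s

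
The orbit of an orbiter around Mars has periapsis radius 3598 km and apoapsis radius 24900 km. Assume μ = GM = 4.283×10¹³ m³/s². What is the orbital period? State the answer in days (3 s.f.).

Semi-major axis a = (r_p + r_a)/2 = (3598.0 + 24900)/2 = 14249 km = 1.425×10⁷ m.
By Kepler's third law T = 2π√(a³/μ) = 2π × 8.219×10³ = 5.164×10⁴ s.
= 0.5977 days.

T ≈ 0.598 days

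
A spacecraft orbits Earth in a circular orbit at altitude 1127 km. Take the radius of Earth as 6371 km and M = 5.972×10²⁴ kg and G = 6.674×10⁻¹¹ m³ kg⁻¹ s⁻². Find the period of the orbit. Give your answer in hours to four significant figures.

T ≈ 1.795 hours

μ = GM = 6.674×10⁻¹¹ × 5.972×10²⁴ = 3.986×10¹⁴ m³/s².
r = 6371 + 1127 = 7498.0 km = 7.4980×10⁶ m.
Kepler's third law: T = 2π√(r³/μ) = 2π√((7.498×10⁶)³ / 3.986×10¹⁴).
r³/μ = 1.058×10⁶ s², so T = 2π × 1.028×10³ = 6.462×10³ s.
Converting: 6.462×10³ s ÷ 3600 = 1.795 hours.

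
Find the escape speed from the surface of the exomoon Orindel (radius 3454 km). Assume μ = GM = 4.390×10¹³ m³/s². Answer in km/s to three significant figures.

v_esc ≈ 5.04 km/s

r = R = 3.454×10⁶ m.
Escape speed v_esc = √(2μ/r) = √(2 × 4.390×10¹³ / 3.454×10⁶) = √(2.542×10⁷) = 5042 m/s.
= 5.042 km/s.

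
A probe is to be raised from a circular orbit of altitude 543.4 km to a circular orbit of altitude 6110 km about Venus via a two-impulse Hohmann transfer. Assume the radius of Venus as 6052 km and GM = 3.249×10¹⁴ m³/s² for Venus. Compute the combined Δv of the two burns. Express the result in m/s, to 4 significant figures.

r₁ = 6052 + 543.4 = 6595.4 km = 6.5954×10⁶ m.
r₂ = 6052 + 6110 = 12162 km = 1.2162×10⁷ m.
Transfer ellipse a_t = (r₁ + r₂)/2 = 9.379×10⁶ m.
At r₁: circular v_c1 = √(μ/r₁) = 7019 m/s; transfer-periapsis v_p = √[μ(2/r₁ − 1/a_t)] = 7993 m/s.
Δv₁ = v_p − v_c1 = 973.9 m/s.
At r₂: circular v_c2 = √(μ/r₂) = 5169 m/s; transfer-apoapsis v_a = √[μ(2/r₂ − 1/a_t)] = 4334 m/s.
Δv₂ = v_c2 − v_a = 834.3 m/s.
Total Δv = Δv₁ + Δv₂ = 1808 m/s.

Δv_total ≈ 1808 m/s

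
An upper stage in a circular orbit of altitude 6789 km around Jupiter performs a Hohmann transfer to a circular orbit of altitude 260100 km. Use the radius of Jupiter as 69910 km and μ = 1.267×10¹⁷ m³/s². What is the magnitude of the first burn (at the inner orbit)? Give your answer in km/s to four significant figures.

r₁ = 69910 + 6789 = 76699 km = 7.6699×10⁷ m.
r₂ = 69910 + 260100 = 330010 km = 3.3001×10⁸ m.
Transfer ellipse a_t = (r₁ + r₂)/2 = 2.034×10⁸ m.
At r₁: circular v_c1 = √(μ/r₁) = 40640 m/s; transfer-perijove v_p = √[μ(2/r₁ − 1/a_t)] = 51780 m/s.
Δv₁ = v_p − v_c1 = 11130 m/s.
= 11.13 km/s.

Δv ≈ 11.13 km/s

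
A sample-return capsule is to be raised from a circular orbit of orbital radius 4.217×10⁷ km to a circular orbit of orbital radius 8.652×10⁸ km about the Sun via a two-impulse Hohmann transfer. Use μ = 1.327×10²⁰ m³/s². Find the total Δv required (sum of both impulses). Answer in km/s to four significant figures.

r₁ = 4.217×10⁷ km = 4.217×10¹⁰ m.
r₂ = 8.652×10⁸ km = 8.652×10¹¹ m.
Transfer ellipse a_t = (r₁ + r₂)/2 = 4.537×10¹¹ m.
At r₁: circular v_c1 = √(μ/r₁) = 56100 m/s; transfer-perihelion v_p = √[μ(2/r₁ − 1/a_t)] = 77470 m/s.
Δv₁ = v_p − v_c1 = 21370 m/s.
At r₂: circular v_c2 = √(μ/r₂) = 12380 m/s; transfer-aphelion v_a = √[μ(2/r₂ − 1/a_t)] = 3776 m/s.
Δv₂ = v_c2 − v_a = 8609 m/s.
Total Δv = Δv₁ + Δv₂ = 29980 m/s = 29.98 km/s.

Δv_total ≈ 29.98 km/s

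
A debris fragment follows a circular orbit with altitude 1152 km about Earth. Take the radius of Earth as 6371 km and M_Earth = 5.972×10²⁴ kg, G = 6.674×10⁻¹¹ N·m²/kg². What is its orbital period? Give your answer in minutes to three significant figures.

μ = GM = 6.674×10⁻¹¹ × 5.972×10²⁴ = 3.986×10¹⁴ m³/s².
r = 6371 + 1152 = 7523.0 km = 7.5230×10⁶ m.
Kepler's third law: T = 2π√(r³/μ) = 2π√((7.523×10⁶)³ / 3.986×10¹⁴).
r³/μ = 1.068×10⁶ s², so T = 2π × 1.034×10³ = 6.494×10³ s.
Converting: 6.494×10³ s ÷ 60.00 = 108.2 minutes.

T ≈ 108 minutes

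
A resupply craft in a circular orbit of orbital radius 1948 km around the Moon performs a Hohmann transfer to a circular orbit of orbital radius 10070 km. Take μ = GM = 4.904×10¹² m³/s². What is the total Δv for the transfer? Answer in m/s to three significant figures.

r₁ = 1948 km = 1.948×10⁶ m.
r₂ = 10070 km = 1.007×10⁷ m.
Transfer ellipse a_t = (r₁ + r₂)/2 = 6.009×10⁶ m.
At r₁: circular v_c1 = √(μ/r₁) = 1587 m/s; transfer-perilune v_p = √[μ(2/r₁ − 1/a_t)] = 2054 m/s.
Δv₁ = v_p − v_c1 = 467.3 m/s.
At r₂: circular v_c2 = √(μ/r₂) = 697.8 m/s; transfer-apolune v_a = √[μ(2/r₂ − 1/a_t)] = 397.3 m/s.
Δv₂ = v_c2 − v_a = 300.5 m/s.
Total Δv = Δv₁ + Δv₂ = 767.8 m/s.

Δv_total ≈ 768 m/s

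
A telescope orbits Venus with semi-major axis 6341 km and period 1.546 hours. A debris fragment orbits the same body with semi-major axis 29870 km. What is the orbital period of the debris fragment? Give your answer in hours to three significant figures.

Kepler's third law: T² ∝ a³, so T₂ = T₁ (a₂/a₁)^(3/2).
a₂/a₁ = 4.711, (a₂/a₁)^(3/2) = 10.22.
T₂ = 1.546 × 10.22 = 15.81 hours.

T₂ ≈ 15.8 hours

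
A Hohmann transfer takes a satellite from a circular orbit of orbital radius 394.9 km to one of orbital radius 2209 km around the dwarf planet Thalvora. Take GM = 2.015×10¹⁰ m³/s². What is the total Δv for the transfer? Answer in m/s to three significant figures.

r₁ = 394.9 km = 3.949×10⁵ m.
r₂ = 2209 km = 2.209×10⁶ m.
Transfer ellipse a_t = (r₁ + r₂)/2 = 1.302×10⁶ m.
At r₁: circular v_c1 = √(μ/r₁) = 225.9 m/s; transfer-periapsis v_p = √[μ(2/r₁ − 1/a_t)] = 294.2 m/s.
Δv₁ = v_p − v_c1 = 68.35 m/s.
At r₂: circular v_c2 = √(μ/r₂) = 95.51 m/s; transfer-apoapsis v_a = √[μ(2/r₂ − 1/a_t)] = 52.60 m/s.
Δv₂ = v_c2 − v_a = 42.91 m/s.
Total Δv = Δv₁ + Δv₂ = 111.3 m/s.

Δv_total ≈ 111 m/s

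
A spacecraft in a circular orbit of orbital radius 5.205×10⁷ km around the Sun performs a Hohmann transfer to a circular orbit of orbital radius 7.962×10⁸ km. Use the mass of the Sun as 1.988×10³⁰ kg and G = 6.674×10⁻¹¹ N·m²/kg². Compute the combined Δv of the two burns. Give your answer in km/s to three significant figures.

μ = GM = 6.674×10⁻¹¹ × 1.988×10³⁰ = 1.327×10²⁰ m³/s².
r₁ = 5.205×10⁷ km = 5.205×10¹⁰ m.
r₂ = 7.962×10⁸ km = 7.962×10¹¹ m.
Transfer ellipse a_t = (r₁ + r₂)/2 = 4.241×10¹¹ m.
At r₁: circular v_c1 = √(μ/r₁) = 50490 m/s; transfer-perihelion v_p = √[μ(2/r₁ − 1/a_t)] = 69180 m/s.
Δv₁ = v_p − v_c1 = 18690 m/s.
At r₂: circular v_c2 = √(μ/r₂) = 12910 m/s; transfer-aphelion v_a = √[μ(2/r₂ − 1/a_t)] = 4522 m/s.
Δv₂ = v_c2 − v_a = 8387 m/s.
Total Δv = Δv₁ + Δv₂ = 27070 m/s = 27.07 km/s.

Δv_total ≈ 27.1 km/s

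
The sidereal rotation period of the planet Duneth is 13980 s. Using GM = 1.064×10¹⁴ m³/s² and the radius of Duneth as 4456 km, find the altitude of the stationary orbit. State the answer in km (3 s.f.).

A synchronous orbit has period T, so by Kepler's third law a = (μT²/4π²)^(1/3).
μT²/4π² = 1.064×10¹⁴ × (1.398×10⁴)² / 39.48 = 5.267×10²⁰ m³.
a = 8.076×10⁶ m = 8076.0 km.
Altitude h = a − R = 8076.0 − 4456 = 3620.0 km.

h_sync ≈ 3620 km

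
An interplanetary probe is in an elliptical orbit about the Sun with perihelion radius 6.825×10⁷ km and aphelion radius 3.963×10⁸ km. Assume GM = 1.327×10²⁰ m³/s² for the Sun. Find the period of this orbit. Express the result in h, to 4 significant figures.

Semi-major axis a = (r_p + r_a)/2 = (6.8250×10⁷ + 3.9630×10⁸)/2 = 2.3228×10⁸ km = 2.323×10¹¹ m.
By Kepler's third law T = 2π√(a³/μ) = 2π × 9.718×10⁶ = 6.106×10⁷ s.
= 16960 h.

T ≈ 16960 h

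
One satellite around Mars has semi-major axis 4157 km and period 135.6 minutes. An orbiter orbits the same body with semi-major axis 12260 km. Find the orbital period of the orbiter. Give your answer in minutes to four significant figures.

T₂ ≈ 686.8 minutes

Kepler's third law: T² ∝ a³, so T₂ = T₁ (a₂/a₁)^(3/2).
a₂/a₁ = 2.949, (a₂/a₁)^(3/2) = 5.065.
T₂ = 135.6 × 5.065 = 686.8 minutes.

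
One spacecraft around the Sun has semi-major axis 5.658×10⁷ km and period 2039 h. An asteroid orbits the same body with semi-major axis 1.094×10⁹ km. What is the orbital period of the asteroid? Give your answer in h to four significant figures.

T₂ ≈ 1.734×10⁵ h

Kepler's third law: T² ∝ a³, so T₂ = T₁ (a₂/a₁)^(3/2).
a₂/a₁ = 19.34, (a₂/a₁)^(3/2) = 85.02.
T₂ = 2039 × 85.02 = 1.734×10⁵ h.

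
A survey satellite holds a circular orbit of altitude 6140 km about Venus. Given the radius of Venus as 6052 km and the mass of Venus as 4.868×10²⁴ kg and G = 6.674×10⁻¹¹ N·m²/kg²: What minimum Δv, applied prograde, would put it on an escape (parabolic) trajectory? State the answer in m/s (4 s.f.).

Δv ≈ 2138 m/s

μ = GM = 6.674×10⁻¹¹ × 4.868×10²⁴ = 3.249×10¹⁴ m³/s².
r = 6052 + 6140 = 12192 km = 1.2192×10⁷ m.
Circular speed v_c = √(μ/r) = 5162 m/s.
Escape speed v_esc = √(2μ/r) = √2 × v_c = 7300 m/s.
Δv = v_esc − v_c = 2138 m/s.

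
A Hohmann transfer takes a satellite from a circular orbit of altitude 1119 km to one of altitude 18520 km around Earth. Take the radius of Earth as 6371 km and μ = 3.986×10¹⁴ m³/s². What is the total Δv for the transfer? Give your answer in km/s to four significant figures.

r₁ = 6371 + 1119 = 7490.0 km = 7.4900×10⁶ m.
r₂ = 6371 + 18520 = 24891 km = 2.4891×10⁷ m.
Transfer ellipse a_t = (r₁ + r₂)/2 = 1.619×10⁷ m.
At r₁: circular v_c1 = √(μ/r₁) = 7295 m/s; transfer-perigee v_p = √[μ(2/r₁ − 1/a_t)] = 9045 m/s.
Δv₁ = v_p − v_c1 = 1750 m/s.
At r₂: circular v_c2 = √(μ/r₂) = 4002 m/s; transfer-apogee v_a = √[μ(2/r₂ − 1/a_t)] = 2722 m/s.
Δv₂ = v_c2 − v_a = 1280 m/s.
Total Δv = Δv₁ + Δv₂ = 3030 m/s = 3.030 km/s.

Δv_total ≈ 3.030 km/s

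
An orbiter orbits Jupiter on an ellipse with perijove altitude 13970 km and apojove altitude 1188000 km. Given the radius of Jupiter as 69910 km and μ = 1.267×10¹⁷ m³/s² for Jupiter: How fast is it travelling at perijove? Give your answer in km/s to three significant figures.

r_p = 69910 + 13970 = 83880 km = 8.3880×10⁷ m.
r_a = 69910 + 1188000 = 1257900 km = 1.2579×10⁹ m.
Semi-major axis a = (r_p + r_a)/2 = 6.7090×10⁵ km = 6.709×10⁸ m.
Vis-viva: v² = μ(2/r − 1/a) = 1.267×10¹⁷ × (2.384×10⁻⁸ − 1.491×10⁻⁹) = 2.832×10⁹ m²/s².
v = 53220 m/s = 53.22 km/s.

v ≈ 53.2 km/s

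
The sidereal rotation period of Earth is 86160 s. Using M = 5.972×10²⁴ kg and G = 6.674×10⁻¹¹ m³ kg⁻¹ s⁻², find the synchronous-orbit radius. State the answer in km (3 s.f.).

r_sync ≈ 42200 km

μ = GM = 6.674×10⁻¹¹ × 5.972×10²⁴ = 3.986×10¹⁴ m³/s².
A synchronous orbit has period T, so by Kepler's third law a = (μT²/4π²)^(1/3).
μT²/4π² = 3.986×10¹⁴ × (8.616×10⁴)² / 39.48 = 7.495×10²² m³.
a = 4.216×10⁷ m = 42162 km.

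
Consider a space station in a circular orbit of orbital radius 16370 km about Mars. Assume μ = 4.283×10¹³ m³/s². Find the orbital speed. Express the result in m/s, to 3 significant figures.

r = 16370 km = 1.637×10⁷ m.
For a circular orbit v = √(μ/r) = √(4.283×10¹³ / 1.637×10⁷) = √(2.616×10⁶) = 1618 m/s.

v ≈ 1620 m/s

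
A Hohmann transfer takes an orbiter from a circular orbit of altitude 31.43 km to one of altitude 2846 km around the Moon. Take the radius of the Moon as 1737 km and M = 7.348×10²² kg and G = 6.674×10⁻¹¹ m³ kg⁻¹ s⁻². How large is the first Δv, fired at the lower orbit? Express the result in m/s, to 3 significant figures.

μ = GM = 6.674×10⁻¹¹ × 7.348×10²² = 4.904×10¹² m³/s².
r₁ = 1737 + 31.43 = 1768.4 km = 1.7684×10⁶ m.
r₂ = 1737 + 2846 = 4583.0 km = 4.5830×10⁶ m.
Transfer ellipse a_t = (r₁ + r₂)/2 = 3.176×10⁶ m.
At r₁: circular v_c1 = √(μ/r₁) = 1665 m/s; transfer-perilune v_p = √[μ(2/r₁ − 1/a_t)] = 2000 m/s.
Δv₁ = v_p − v_c1 = 335.2 m/s.

Δv ≈ 335 m/s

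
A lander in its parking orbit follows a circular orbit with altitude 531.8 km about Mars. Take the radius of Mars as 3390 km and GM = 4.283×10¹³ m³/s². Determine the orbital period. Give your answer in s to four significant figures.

T ≈ 7456 s

r = 3390 + 531.8 = 3921.8 km = 3.9218×10⁶ m.
Kepler's third law: T = 2π√(r³/μ) = 2π√((3.922×10⁶)³ / 4.283×10¹³).
r³/μ = 1.408×10⁶ s², so T = 2π × 1.187×10³ = 7.456×10³ s.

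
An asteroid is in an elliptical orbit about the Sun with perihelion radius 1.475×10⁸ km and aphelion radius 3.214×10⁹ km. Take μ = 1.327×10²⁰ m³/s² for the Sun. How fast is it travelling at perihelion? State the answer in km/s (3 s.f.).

Semi-major axis a = (r_p + r_a)/2 = 1.6808×10⁹ km = 1.681×10¹² m.
Vis-viva: v² = μ(2/r − 1/a) = 1.327×10²⁰ × (1.356×10⁻¹¹ − 5.950×10⁻¹³) = 1.720×10⁹ m²/s².
v = 41480 m/s = 41.48 km/s.

v ≈ 41.5 km/s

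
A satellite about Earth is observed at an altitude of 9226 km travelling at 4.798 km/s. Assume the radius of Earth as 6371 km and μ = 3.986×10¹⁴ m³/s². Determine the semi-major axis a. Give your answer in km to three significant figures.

r = 6371 + 9226 = 15597 km = 1.560×10⁷ m.
Specific orbital energy ε = v²/2 − μ/r = (4798)²/2 − 3.986×10¹⁴/1.560×10⁷ = -1.405×10⁷ J/kg.
Since ε = −μ/(2a), a = −μ/(2ε) = 1.419×10⁷ m = 14189 km.

a ≈ 14200 km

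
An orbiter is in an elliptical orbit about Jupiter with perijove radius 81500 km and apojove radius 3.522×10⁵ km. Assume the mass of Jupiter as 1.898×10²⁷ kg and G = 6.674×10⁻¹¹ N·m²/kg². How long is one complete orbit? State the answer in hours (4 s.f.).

T ≈ 15.66 hours

μ = GM = 6.674×10⁻¹¹ × 1.898×10²⁷ = 1.267×10¹⁷ m³/s².
Semi-major axis a = (r_p + r_a)/2 = (81500 + 3.5220×10⁵)/2 = 2.1685×10⁵ km = 2.168×10⁸ m.
By Kepler's third law T = 2π√(a³/μ) = 2π × 8.972×10³ = 5.637×10⁴ s.
= 15.66 hours.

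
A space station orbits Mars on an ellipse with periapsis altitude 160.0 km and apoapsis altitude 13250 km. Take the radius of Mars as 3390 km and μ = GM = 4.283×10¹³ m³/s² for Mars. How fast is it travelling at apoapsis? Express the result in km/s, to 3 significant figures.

r_p = 3390 + 160.0 = 3550.0 km = 3.5500×10⁶ m.
r_a = 3390 + 13250 = 16640 km = 1.6640×10⁷ m.
Semi-major axis a = (r_p + r_a)/2 = 10095 km = 1.010×10⁷ m.
Vis-viva: v² = μ(2/r − 1/a) = 4.283×10¹³ × (1.202×10⁻⁷ − 9.906×10⁻⁸) = 9.051×10⁵ m²/s².
v = 951.4 m/s = 0.9514 km/s.

v ≈ 0.951 km/s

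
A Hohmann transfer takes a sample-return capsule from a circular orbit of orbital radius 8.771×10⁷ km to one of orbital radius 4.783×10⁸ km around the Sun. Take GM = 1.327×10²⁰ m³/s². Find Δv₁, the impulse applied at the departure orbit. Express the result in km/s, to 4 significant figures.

Δv ≈ 11.67 km/s

r₁ = 8.771×10⁷ km = 8.771×10¹⁰ m.
r₂ = 4.783×10⁸ km = 4.783×10¹¹ m.
Transfer ellipse a_t = (r₁ + r₂)/2 = 2.830×10¹¹ m.
At r₁: circular v_c1 = √(μ/r₁) = 38900 m/s; transfer-perihelion v_p = √[μ(2/r₁ − 1/a_t)] = 50570 m/s.
Δv₁ = v_p − v_c1 = 11670 m/s.
= 11.67 km/s.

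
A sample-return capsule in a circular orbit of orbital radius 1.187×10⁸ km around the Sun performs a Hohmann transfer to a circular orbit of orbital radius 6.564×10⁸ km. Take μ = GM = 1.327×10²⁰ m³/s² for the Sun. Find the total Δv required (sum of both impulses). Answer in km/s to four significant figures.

Δv_total ≈ 16.43 km/s

r₁ = 1.187×10⁸ km = 1.187×10¹¹ m.
r₂ = 6.564×10⁸ km = 6.564×10¹¹ m.
Transfer ellipse a_t = (r₁ + r₂)/2 = 3.876×10¹¹ m.
At r₁: circular v_c1 = √(μ/r₁) = 33440 m/s; transfer-perihelion v_p = √[μ(2/r₁ − 1/a_t)] = 43510 m/s.
Δv₁ = v_p − v_c1 = 10080 m/s.
At r₂: circular v_c2 = √(μ/r₂) = 14220 m/s; transfer-aphelion v_a = √[μ(2/r₂ − 1/a_t)] = 7869 m/s.
Δv₂ = v_c2 − v_a = 6350 m/s.
Total Δv = Δv₁ + Δv₂ = 16430 m/s = 16.43 km/s.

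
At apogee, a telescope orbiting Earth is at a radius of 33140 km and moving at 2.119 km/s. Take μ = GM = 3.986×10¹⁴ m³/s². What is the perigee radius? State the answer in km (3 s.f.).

r_a = 3.314×10⁷ m.
Specific energy ε = v²/2 − μ/r = -9.783×10⁶ J/kg, so a = −μ/(2ε) = 2.037×10⁷ m.
The apsides satisfy r_p + r_a = 2a, so the perigee radius is 2a − r_a = 7.605×10⁶ m = 7605.5 km.

perigee radius ≈ 7610 km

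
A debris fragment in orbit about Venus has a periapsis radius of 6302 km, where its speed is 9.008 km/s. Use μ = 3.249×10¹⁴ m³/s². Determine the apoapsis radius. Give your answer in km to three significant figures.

apoapsis radius ≈ 23300 km

r_p = 6.302×10⁶ m.
Specific energy ε = v²/2 − μ/r = -1.098×10⁷ J/kg, so a = −μ/(2ε) = 1.479×10⁷ m.
The apsides satisfy r_p + r_a = 2a, so the apoapsis radius is 2a − r_p = 2.328×10⁷ m = 23280 km.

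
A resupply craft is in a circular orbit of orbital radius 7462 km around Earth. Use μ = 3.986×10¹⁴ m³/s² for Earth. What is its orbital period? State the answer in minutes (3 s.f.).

T ≈ 107 minutes

r = 7462 km = 7.462×10⁶ m.
Kepler's third law: T = 2π√(r³/μ) = 2π√((7.462×10⁶)³ / 3.986×10¹⁴).
r³/μ = 1.042×10⁶ s², so T = 2π × 1.021×10³ = 6.415×10³ s.
Converting: 6.415×10³ s ÷ 60.00 = 106.9 minutes.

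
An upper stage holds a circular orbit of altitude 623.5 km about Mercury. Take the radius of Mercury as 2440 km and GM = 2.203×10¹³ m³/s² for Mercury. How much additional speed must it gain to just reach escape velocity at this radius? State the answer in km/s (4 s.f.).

Δv ≈ 1.111 km/s

r = 2440 + 623.5 = 3063.5 km = 3.0635×10⁶ m.
Circular speed v_c = √(μ/r) = 2682 m/s.
Escape speed v_esc = √(2μ/r) = √2 × v_c = 3792 m/s.
Δv = v_esc − v_c = 1111 m/s = 1.111 km/s.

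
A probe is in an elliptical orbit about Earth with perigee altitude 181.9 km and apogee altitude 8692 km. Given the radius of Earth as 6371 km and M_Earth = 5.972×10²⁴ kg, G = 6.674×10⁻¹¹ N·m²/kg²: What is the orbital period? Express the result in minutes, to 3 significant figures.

T ≈ 186 minutes

μ = GM = 6.674×10⁻¹¹ × 5.972×10²⁴ = 3.986×10¹⁴ m³/s².
r_p = 6371 + 181.9 = 6552.9 km = 6.5529×10⁶ m.
r_a = 6371 + 8692 = 15063 km = 1.5063×10⁷ m.
Semi-major axis a = (r_p + r_a)/2 = (6552.9 + 15063)/2 = 10808 km = 1.081×10⁷ m.
By Kepler's third law T = 2π√(a³/μ) = 2π × 1.780×10³ = 1.118×10⁴ s.
= 186.4 minutes.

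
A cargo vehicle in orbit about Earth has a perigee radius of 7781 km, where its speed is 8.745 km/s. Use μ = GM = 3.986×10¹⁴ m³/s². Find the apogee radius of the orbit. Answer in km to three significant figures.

apogee radius ≈ 22900 km

r_p = 7.781×10⁶ m.
Specific energy ε = v²/2 − μ/r = -1.299×10⁷ J/kg, so a = −μ/(2ε) = 1.534×10⁷ m.
The apsides satisfy r_p + r_a = 2a, so the apogee radius is 2a − r_p = 2.290×10⁷ m = 22905 km.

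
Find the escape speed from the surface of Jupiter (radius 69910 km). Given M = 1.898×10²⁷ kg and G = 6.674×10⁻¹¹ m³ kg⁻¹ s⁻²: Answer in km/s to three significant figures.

μ = GM = 6.674×10⁻¹¹ × 1.898×10²⁷ = 1.267×10¹⁷ m³/s².
r = R = 6.991×10⁷ m.
Escape speed v_esc = √(2μ/r) = √(2 × 1.267×10¹⁷ / 6.991×10⁷) = √(3.624×10⁹) = 60200 m/s.
= 60.20 km/s.

v_esc ≈ 60.2 km/s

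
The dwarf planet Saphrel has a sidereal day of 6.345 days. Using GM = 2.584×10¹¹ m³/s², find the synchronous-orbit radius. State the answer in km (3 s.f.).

r_sync ≈ 12500 km

T = 6.345 days = 5.482×10⁵ s.
A synchronous orbit has period T, so by Kepler's third law a = (μT²/4π²)^(1/3).
μT²/4π² = 2.584×10¹¹ × (5.482×10⁵)² / 39.48 = 1.967×10²¹ m³.
a = 1.253×10⁷ m = 12530 km.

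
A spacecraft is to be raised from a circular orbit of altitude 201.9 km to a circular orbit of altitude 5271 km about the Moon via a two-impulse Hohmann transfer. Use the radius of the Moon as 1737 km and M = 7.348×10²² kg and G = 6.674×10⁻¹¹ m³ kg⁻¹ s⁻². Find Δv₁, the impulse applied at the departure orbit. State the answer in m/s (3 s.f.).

μ = GM = 6.674×10⁻¹¹ × 7.348×10²² = 4.904×10¹² m³/s².
r₁ = 1737 + 201.9 = 1938.9 km = 1.9389×10⁶ m.
r₂ = 1737 + 5271 = 7008.0 km = 7.0080×10⁶ m.
Transfer ellipse a_t = (r₁ + r₂)/2 = 4.473×10⁶ m.
At r₁: circular v_c1 = √(μ/r₁) = 1590 m/s; transfer-perilune v_p = √[μ(2/r₁ − 1/a_t)] = 1991 m/s.
Δv₁ = v_p − v_c1 = 400.2 m/s.

Δv ≈ 400 m/s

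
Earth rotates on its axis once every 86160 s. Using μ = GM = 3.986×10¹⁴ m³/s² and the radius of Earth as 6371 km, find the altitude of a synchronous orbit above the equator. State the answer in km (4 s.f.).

h_sync ≈ 35790 km

A synchronous orbit has period T, so by Kepler's third law a = (μT²/4π²)^(1/3).
μT²/4π² = 3.986×10¹⁴ × (8.616×10⁴)² / 39.48 = 7.495×10²² m³.
a = 4.216×10⁷ m = 42163 km.
Altitude h = a − R = 42163 − 6371 = 35792 km.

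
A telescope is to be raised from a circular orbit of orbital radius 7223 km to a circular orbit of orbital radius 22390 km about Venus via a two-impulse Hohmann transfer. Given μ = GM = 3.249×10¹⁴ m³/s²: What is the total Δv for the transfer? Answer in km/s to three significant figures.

r₁ = 7223 km = 7.223×10⁶ m.
r₂ = 22390 km = 2.239×10⁷ m.
Transfer ellipse a_t = (r₁ + r₂)/2 = 1.481×10⁷ m.
At r₁: circular v_c1 = √(μ/r₁) = 6707 m/s; transfer-periapsis v_p = √[μ(2/r₁ − 1/a_t)] = 8247 m/s.
Δv₁ = v_p − v_c1 = 1541 m/s.
At r₂: circular v_c2 = √(μ/r₂) = 3809 m/s; transfer-apoapsis v_a = √[μ(2/r₂ − 1/a_t)] = 2661 m/s.
Δv₂ = v_c2 − v_a = 1149 m/s.
Total Δv = Δv₁ + Δv₂ = 2689 m/s = 2.689 km/s.

Δv_total ≈ 2.69 km/s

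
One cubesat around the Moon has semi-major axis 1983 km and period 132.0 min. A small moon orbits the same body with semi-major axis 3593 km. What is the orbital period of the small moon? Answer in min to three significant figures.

T₂ ≈ 322 min

Kepler's third law: T² ∝ a³, so T₂ = T₁ (a₂/a₁)^(3/2).
a₂/a₁ = 1.812, (a₂/a₁)^(3/2) = 2.439.
T₂ = 132.0 × 2.439 = 321.9 min.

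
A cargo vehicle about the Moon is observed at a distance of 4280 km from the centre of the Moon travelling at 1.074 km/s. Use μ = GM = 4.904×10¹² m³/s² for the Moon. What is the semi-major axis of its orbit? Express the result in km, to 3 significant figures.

r = 4.280×10⁶ m.
Specific orbital energy ε = v²/2 − μ/r = (1074)²/2 − 4.904×10¹²/4.280×10⁶ = -5.691×10⁵ J/kg.
Since ε = −μ/(2a), a = −μ/(2ε) = 4.309×10⁶ m = 4308.9 km.

a ≈ 4310 km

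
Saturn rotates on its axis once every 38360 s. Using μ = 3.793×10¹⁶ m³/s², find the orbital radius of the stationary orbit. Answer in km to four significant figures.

r_sync ≈ 1.122×10⁵ km

A synchronous orbit has period T, so by Kepler's third law a = (μT²/4π²)^(1/3).
μT²/4π² = 3.793×10¹⁶ × (3.836×10⁴)² / 39.48 = 1.414×10²⁴ m³.
a = 1.122×10⁸ m = 1.1223×10⁵ km.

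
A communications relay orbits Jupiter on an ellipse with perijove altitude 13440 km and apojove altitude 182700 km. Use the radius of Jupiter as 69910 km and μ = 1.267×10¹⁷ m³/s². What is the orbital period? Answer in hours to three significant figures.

r_p = 69910 + 13440 = 83350 km = 8.3350×10⁷ m.
r_a = 69910 + 182700 = 252610 km = 2.5261×10⁸ m.
Semi-major axis a = (r_p + r_a)/2 = (83350 + 2.5261×10⁵)/2 = 1.6798×10⁵ km = 1.680×10⁸ m.
By Kepler's third law T = 2π√(a³/μ) = 2π × 6.116×10³ = 3.843×10⁴ s.
= 10.68 hours.

T ≈ 10.7 hours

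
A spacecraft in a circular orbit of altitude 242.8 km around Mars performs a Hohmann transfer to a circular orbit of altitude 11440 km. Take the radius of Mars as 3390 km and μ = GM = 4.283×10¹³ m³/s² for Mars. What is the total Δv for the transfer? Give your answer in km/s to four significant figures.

Δv_total ≈ 1.552 km/s

r₁ = 3390 + 242.8 = 3632.8 km = 3.6328×10⁶ m.
r₂ = 3390 + 11440 = 14830 km = 1.4830×10⁷ m.
Transfer ellipse a_t = (r₁ + r₂)/2 = 9.231×10⁶ m.
At r₁: circular v_c1 = √(μ/r₁) = 3434 m/s; transfer-periapsis v_p = √[μ(2/r₁ − 1/a_t)] = 4352 m/s.
Δv₁ = v_p − v_c1 = 918.4 m/s.
At r₂: circular v_c2 = √(μ/r₂) = 1699 m/s; transfer-apoapsis v_a = √[μ(2/r₂ − 1/a_t)] = 1066 m/s.
Δv₂ = v_c2 − v_a = 633.3 m/s.
Total Δv = Δv₁ + Δv₂ = 1552 m/s = 1.552 km/s.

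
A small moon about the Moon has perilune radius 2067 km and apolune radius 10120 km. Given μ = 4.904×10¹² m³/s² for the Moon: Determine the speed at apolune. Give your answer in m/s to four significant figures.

v ≈ 405.4 m/s

Semi-major axis a = (r_p + r_a)/2 = 6093.5 km = 6.094×10⁶ m.
Vis-viva: v² = μ(2/r − 1/a) = 4.904×10¹² × (1.976×10⁻⁷ − 1.641×10⁻⁷) = 1.644×10⁵ m²/s².
v = 405.4 m/s.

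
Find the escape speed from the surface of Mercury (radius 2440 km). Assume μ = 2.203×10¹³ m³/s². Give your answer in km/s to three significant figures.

r = R = 2.440×10⁶ m.
Escape speed v_esc = √(2μ/r) = √(2 × 2.203×10¹³ / 2.440×10⁶) = √(1.806×10⁷) = 4249 m/s.
= 4.249 km/s.

v_esc ≈ 4.25 km/s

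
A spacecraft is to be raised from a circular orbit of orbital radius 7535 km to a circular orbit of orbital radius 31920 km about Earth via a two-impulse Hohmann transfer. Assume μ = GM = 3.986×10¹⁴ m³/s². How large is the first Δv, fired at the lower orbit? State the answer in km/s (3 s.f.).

Δv ≈ 1.98 km/s

r₁ = 7535 km = 7.535×10⁶ m.
r₂ = 31920 km = 3.192×10⁷ m.
Transfer ellipse a_t = (r₁ + r₂)/2 = 1.973×10⁷ m.
At r₁: circular v_c1 = √(μ/r₁) = 7273 m/s; transfer-perigee v_p = √[μ(2/r₁ − 1/a_t)] = 9252 m/s.
Δv₁ = v_p − v_c1 = 1978 m/s.
= 1.978 km/s.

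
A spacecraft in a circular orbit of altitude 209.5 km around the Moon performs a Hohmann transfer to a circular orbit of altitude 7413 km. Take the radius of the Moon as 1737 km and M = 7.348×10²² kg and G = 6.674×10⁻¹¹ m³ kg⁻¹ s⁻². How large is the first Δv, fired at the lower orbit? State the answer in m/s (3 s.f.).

μ = GM = 6.674×10⁻¹¹ × 7.348×10²² = 4.904×10¹² m³/s².
r₁ = 1737 + 209.5 = 1946.5 km = 1.9465×10⁶ m.
r₂ = 1737 + 7413 = 9150.0 km = 9.1500×10⁶ m.
Transfer ellipse a_t = (r₁ + r₂)/2 = 5.548×10⁶ m.
At r₁: circular v_c1 = √(μ/r₁) = 1587 m/s; transfer-perilune v_p = √[μ(2/r₁ − 1/a_t)] = 2038 m/s.
Δv₁ = v_p − v_c1 = 451.1 m/s.

Δv ≈ 451 m/s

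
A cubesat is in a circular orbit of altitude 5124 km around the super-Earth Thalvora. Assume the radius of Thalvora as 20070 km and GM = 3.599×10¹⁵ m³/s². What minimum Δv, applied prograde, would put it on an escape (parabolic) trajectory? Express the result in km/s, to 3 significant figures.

Δv ≈ 4.95 km/s

r = 20070 + 5124 = 25194 km = 2.5194×10⁷ m.
Circular speed v_c = √(μ/r) = 11950 m/s.
Escape speed v_esc = √(2μ/r) = √2 × v_c = 16900 m/s.
Δv = v_esc − v_c = 4951 m/s = 4.951 km/s.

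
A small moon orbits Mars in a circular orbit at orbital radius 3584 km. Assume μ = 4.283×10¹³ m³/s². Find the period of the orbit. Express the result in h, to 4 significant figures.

T ≈ 1.809 h

r = 3584 km = 3.584×10⁶ m.
Kepler's third law: T = 2π√(r³/μ) = 2π√((3.584×10⁶)³ / 4.283×10¹³).
r³/μ = 1.075×10⁶ s², so T = 2π × 1.037×10³ = 6.514×10³ s.
Converting: 6.514×10³ s ÷ 3600 = 1.809 h.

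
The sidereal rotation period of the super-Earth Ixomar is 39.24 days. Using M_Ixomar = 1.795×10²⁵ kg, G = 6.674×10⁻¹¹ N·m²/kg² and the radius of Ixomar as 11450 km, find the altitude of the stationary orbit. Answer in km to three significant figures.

h_sync ≈ 6.92×10⁵ km

μ = GM = 6.674×10⁻¹¹ × 1.795×10²⁵ = 1.198×10¹⁵ m³/s².
T = 39.24 days = 3.390×10⁶ s.
A synchronous orbit has period T, so by Kepler's third law a = (μT²/4π²)^(1/3).
μT²/4π² = 1.198×10¹⁵ × (3.390×10⁶)² / 39.48 = 3.488×10²⁶ m³.
a = 7.039×10⁸ m = 7.0392×10⁵ km.
Altitude h = a − R = 7.0392×10⁵ − 11450 = 6.9247×10⁵ km.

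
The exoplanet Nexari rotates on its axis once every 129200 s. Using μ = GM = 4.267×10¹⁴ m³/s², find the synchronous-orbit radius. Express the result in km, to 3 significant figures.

A synchronous orbit has period T, so by Kepler's third law a = (μT²/4π²)^(1/3).
μT²/4π² = 4.267×10¹⁴ × (1.292×10⁵)² / 39.48 = 1.804×10²³ m³.
a = 5.651×10⁷ m = 56506 km.

r_sync ≈ 56500 km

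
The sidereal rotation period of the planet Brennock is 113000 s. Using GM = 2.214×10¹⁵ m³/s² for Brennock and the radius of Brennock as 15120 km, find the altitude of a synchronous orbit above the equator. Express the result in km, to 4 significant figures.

h_sync ≈ 74350 km

A synchronous orbit has period T, so by Kepler's third law a = (μT²/4π²)^(1/3).
μT²/4π² = 2.214×10¹⁵ × (1.130×10⁵)² / 39.48 = 7.161×10²³ m³.
a = 8.947×10⁷ m = 89466 km.
Altitude h = a − R = 89466 − 15120 = 74346 km.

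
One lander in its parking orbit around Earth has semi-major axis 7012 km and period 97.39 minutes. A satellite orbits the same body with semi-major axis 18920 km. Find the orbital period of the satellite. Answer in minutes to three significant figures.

Kepler's third law: T² ∝ a³, so T₂ = T₁ (a₂/a₁)^(3/2).
a₂/a₁ = 2.698, (a₂/a₁)^(3/2) = 4.432.
T₂ = 97.39 × 4.432 = 431.7 minutes.

T₂ ≈ 432 minutes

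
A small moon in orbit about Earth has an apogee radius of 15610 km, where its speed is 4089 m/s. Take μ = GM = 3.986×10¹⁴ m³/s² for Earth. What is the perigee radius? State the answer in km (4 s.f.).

r_a = 1.561×10⁷ m.
Specific energy ε = v²/2 − μ/r = -1.717×10⁷ J/kg, so a = −μ/(2ε) = 1.160×10⁷ m.
The apsides satisfy r_p + r_a = 2a, so the perigee radius is 2a − r_a = 7.598×10⁶ m = 7598.2 km.

perigee radius ≈ 7598 km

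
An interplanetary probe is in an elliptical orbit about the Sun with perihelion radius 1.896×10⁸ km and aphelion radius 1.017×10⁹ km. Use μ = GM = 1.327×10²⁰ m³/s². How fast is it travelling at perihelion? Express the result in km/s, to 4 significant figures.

v ≈ 34.35 km/s

Semi-major axis a = (r_p + r_a)/2 = 6.0330×10⁸ km = 6.033×10¹¹ m.
Vis-viva: v² = μ(2/r − 1/a) = 1.327×10²⁰ × (1.055×10⁻¹¹ − 1.658×10⁻¹²) = 1.180×10⁹ m²/s².
v = 34350 m/s = 34.35 km/s.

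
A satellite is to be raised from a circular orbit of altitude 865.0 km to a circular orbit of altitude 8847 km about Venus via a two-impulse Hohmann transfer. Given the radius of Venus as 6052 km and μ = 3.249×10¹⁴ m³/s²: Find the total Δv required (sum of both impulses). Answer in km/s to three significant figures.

r₁ = 6052 + 865.0 = 6917.0 km = 6.9170×10⁶ m.
r₂ = 6052 + 8847 = 14899 km = 1.4899×10⁷ m.
Transfer ellipse a_t = (r₁ + r₂)/2 = 1.091×10⁷ m.
At r₁: circular v_c1 = √(μ/r₁) = 6854 m/s; transfer-periapsis v_p = √[μ(2/r₁ − 1/a_t)] = 8010 m/s.
Δv₁ = v_p − v_c1 = 1156 m/s.
At r₂: circular v_c2 = √(μ/r₂) = 4670 m/s; transfer-apoapsis v_a = √[μ(2/r₂ − 1/a_t)] = 3719 m/s.
Δv₂ = v_c2 − v_a = 951.2 m/s.
Total Δv = Δv₁ + Δv₂ = 2107 m/s = 2.107 km/s.

Δv_total ≈ 2.11 km/s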